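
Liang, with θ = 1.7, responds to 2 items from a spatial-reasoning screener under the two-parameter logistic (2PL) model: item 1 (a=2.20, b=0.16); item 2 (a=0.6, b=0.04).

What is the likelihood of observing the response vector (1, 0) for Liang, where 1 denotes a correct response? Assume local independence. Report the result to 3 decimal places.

0.261

P(θ) = 1 / (1 + exp(−a(θ − b)))
P_1 = 1/(1+e^{-3.3880}) = 0.9673
P_2 = 1/(1+e^{-0.9960}) = 0.7303
L = P_1 × (1−P_2) = 0.9673 × 0.2697 = 0.26092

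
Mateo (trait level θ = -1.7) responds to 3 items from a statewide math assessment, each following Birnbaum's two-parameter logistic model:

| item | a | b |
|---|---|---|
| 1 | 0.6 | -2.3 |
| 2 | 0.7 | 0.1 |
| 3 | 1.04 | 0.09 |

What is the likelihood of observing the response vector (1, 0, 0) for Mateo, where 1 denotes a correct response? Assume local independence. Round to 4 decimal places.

0.3972

P(θ) = 1 / (1 + exp(−a(θ − b)))
P_1 = 1/(1+e^{-0.3600}) = 0.5890
P_2 = 1/(1+e^{1.2600}) = 0.2210
P_3 = 1/(1+e^{1.8616}) = 0.1345
L = P_1 × (1−P_2) × (1−P_3) = 0.5890 × 0.7790 × 0.8655 = 0.39715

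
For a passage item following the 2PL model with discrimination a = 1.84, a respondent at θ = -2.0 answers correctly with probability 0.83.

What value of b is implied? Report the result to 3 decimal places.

P(θ) = 1 / (1 + exp(−a(θ − b)))
logit(0.83) = ln(0.83/0.17) = 1.5856
b = θ − logit/(a) = -2.0 − 1.5856/1.8400 = -2.8618

-2.862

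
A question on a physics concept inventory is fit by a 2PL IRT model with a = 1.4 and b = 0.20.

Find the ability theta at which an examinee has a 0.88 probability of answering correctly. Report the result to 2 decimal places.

1.62

P(theta) = 1 / (1 + exp(−a(theta − b)))
logit = ln(0.8800/0.1200) = 1.9924
theta = b + logit/(a) = 0.20 + 1.9924/1.4000 = 1.6232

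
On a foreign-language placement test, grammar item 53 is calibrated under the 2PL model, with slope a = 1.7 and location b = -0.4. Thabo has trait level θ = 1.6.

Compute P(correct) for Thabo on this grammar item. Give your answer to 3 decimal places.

P(θ) = 1 / (1 + exp(−a(θ − b)))
Exponent: 1.7 × (1.6 − (-0.4)) = 3.4000
1/(1 + e^{-3.4000}) = 0.9677

0.968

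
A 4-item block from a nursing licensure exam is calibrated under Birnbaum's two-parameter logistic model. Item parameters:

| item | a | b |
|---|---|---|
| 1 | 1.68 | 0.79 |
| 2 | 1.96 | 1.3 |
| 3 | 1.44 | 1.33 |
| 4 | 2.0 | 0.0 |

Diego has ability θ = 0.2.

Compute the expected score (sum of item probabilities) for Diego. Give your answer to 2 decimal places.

P(θ) = 1 / (1 + exp(−a(θ − b)))
P_1 = 1/(1+e^{0.9912}) = 0.2707
P_2 = 1/(1+e^{2.1560}) = 0.1038
P_3 = 1/(1+e^{1.6272}) = 0.1642
P_4 = 1/(1+e^{-0.4000}) = 0.5987
E[score] = 0.2707 + 0.1038 + 0.1642 + 0.5987 = 1.1373

1.14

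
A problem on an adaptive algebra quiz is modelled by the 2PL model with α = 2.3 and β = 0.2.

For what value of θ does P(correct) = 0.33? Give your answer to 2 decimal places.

P(θ) = 1 / (1 + exp(−α(θ − β)))
logit = ln(0.3300/0.6700) = -0.7082
θ = β + logit/(α) = 0.2 + (-0.7082)/2.3000 = -0.1079

-0.11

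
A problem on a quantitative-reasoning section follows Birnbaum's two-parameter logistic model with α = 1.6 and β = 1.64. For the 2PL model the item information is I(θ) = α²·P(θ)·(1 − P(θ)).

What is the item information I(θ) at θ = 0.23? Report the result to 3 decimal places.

P = 1/(1+e^{2.2560}) = 0.0948
P(1−P) = 0.0948 × 0.9052 = 0.0858
I = α² × P(1−P) = 1.6² × 0.0858 = 0.21975

0.220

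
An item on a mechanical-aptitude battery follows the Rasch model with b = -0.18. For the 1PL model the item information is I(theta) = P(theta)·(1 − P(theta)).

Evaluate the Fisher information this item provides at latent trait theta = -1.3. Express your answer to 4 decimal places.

0.1855

P = 1/(1+e^{1.1200}) = 0.2460
P(1−P) = 0.2460 × 0.7540 = 0.1855
I = P(1−P) = 0.18549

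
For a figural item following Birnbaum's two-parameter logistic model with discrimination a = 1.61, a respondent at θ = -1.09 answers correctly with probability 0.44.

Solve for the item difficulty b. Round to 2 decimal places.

-0.94

P(θ) = 1 / (1 + exp(−a(θ − b)))
logit(0.44) = ln(0.44/0.56) = -0.2412
b = θ − logit/(a) = -1.09 − (-0.2412)/1.6100 = -0.9402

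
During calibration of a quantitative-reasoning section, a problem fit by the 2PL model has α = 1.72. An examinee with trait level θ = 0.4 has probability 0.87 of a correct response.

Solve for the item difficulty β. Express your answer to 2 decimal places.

P(θ) = 1 / (1 + exp(−α(θ − β)))
logit(0.87) = ln(0.87/0.13) = 1.9010
β = θ − logit/(α) = 0.4 − 1.9010/1.7200 = -0.7052

-0.71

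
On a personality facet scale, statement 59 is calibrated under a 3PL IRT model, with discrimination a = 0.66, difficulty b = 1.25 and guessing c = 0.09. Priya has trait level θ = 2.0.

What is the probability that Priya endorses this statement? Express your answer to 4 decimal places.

P(θ) = c + (1 − c) · 1 / (1 + exp(−a(θ − b)))
Exponent: 0.66 × (2.0 − 1.25) = 0.4950
1/(1 + e^{-0.4950}) = 0.6213
P = 0.09 + 0.91 × 0.6213 = 0.6554

0.6554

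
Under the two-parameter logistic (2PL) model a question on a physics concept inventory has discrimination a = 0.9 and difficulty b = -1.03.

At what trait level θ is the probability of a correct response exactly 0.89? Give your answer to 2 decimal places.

1.29

P(θ) = 1 / (1 + exp(−a(θ − b)))
logit = ln(0.8900/0.1100) = 2.0907
θ = b + logit/(a) = -1.03 + 2.0907/0.9000 = 1.2930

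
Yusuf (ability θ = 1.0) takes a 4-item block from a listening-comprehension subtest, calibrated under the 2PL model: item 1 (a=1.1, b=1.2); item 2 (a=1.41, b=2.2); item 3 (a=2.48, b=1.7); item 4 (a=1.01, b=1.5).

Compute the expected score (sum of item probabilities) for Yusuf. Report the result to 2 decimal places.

P(θ) = 1 / (1 + exp(−a(θ − b)))
P_1 = 1/(1+e^{0.2200}) = 0.4452
P_2 = 1/(1+e^{1.6920}) = 0.1555
P_3 = 1/(1+e^{1.7360}) = 0.1498
P_4 = 1/(1+e^{0.5050}) = 0.3764
E[score] = 0.4452 + 0.1555 + 0.1498 + 0.3764 = 1.1269

1.13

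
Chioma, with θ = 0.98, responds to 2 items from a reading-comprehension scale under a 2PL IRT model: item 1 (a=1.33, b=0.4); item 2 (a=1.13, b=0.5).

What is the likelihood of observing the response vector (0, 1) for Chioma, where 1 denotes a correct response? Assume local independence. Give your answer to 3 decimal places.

P(θ) = 1 / (1 + exp(−a(θ − b)))
P_1 = 1/(1+e^{-0.7714}) = 0.6838
P_2 = 1/(1+e^{-0.5424}) = 0.6324
L = (1−P_1) × P_2 = 0.3162 × 0.6324 = 0.19994

0.200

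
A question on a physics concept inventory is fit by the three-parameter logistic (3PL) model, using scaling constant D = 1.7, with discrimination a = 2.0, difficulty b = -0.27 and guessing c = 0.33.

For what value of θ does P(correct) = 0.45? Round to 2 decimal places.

-0.72

P(θ) = c + (1 − c) · 1 / (1 + exp(−D·a(θ − b)))
Remove guessing floor: (0.45 − 0.33)/(1 − 0.33) = 0.1791
logit = ln(0.1791/0.8209) = -1.5224
θ = b + logit/(1.7·a) = -0.27 + (-1.5224)/3.4000 = -0.7178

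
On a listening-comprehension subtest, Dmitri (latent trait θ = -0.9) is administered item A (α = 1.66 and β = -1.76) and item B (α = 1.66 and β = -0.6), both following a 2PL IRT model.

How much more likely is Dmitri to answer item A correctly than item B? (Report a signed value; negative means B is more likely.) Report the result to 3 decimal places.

0.429

P(θ) = 1 / (1 + exp(−α(θ − β)))
P_A = 0.8065
P_B = 0.3780
P_A − P_B = 0.4285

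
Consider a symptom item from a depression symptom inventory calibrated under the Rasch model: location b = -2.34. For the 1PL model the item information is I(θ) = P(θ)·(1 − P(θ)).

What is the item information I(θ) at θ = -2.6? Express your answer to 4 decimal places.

P = 1/(1+e^{0.2600}) = 0.4354
P(1−P) = 0.4354 × 0.5646 = 0.2458
I = P(1−P) = 0.24582

0.2458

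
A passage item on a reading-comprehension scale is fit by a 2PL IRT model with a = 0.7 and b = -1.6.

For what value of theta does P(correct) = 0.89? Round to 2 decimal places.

1.39

P(theta) = 1 / (1 + exp(−a(theta − b)))
logit = ln(0.8900/0.1100) = 2.0907
theta = b + logit/(a) = -1.6 + 2.0907/0.7000 = 1.3868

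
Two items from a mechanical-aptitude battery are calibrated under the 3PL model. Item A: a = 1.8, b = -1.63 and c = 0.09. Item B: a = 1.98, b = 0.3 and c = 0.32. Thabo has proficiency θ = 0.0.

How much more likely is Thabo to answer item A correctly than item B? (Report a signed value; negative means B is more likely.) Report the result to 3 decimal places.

P(θ) = c + (1 − c) · 1 / (1 + exp(−a(θ − b)))
P_A = 0.9540
P_B = 0.5619
P_A − P_B = 0.3922

0.392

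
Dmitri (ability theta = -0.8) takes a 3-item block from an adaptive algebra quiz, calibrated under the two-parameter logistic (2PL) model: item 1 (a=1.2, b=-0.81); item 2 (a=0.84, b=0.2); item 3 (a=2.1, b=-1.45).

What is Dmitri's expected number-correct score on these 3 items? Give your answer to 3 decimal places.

1.601

P(theta) = 1 / (1 + exp(−a(theta − b)))
P_1 = 1/(1+e^{-0.0120}) = 0.5030
P_2 = 1/(1+e^{0.8400}) = 0.3015
P_3 = 1/(1+e^{-1.3650}) = 0.7966
E[score] = 0.5030 + 0.3015 + 0.7966 = 1.6011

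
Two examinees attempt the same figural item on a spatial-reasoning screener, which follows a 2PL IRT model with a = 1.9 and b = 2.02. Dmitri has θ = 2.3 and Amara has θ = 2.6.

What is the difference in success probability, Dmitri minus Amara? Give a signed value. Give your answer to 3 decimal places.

P(θ) = 1 / (1 + exp(−a(θ − b)))
P(Dmitri) = 0.6299  [exponent 0.5320]
P(Amara) = 0.7506  [exponent 1.1020]
Difference = 0.6299 − 0.7506 = -0.1207

-0.121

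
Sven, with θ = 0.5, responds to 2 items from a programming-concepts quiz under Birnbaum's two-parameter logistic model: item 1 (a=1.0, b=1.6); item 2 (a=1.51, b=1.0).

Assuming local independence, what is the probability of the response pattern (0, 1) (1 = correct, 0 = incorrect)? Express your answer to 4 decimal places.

0.2399

P(θ) = 1 / (1 + exp(−a(θ − b)))
P_1 = 1/(1+e^{1.1000}) = 0.2497
P_2 = 1/(1+e^{0.7550}) = 0.3197
L = (1−P_1) × P_2 = 0.7503 × 0.3197 = 0.23988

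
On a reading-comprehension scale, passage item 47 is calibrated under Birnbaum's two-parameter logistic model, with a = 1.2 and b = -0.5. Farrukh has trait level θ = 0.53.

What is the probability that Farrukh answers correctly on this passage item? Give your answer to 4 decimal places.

0.7749

P(θ) = 1 / (1 + exp(−a(θ − b)))
Exponent: 1.2 × (0.53 − (-0.5)) = 1.2360
1/(1 + e^{-1.2360}) = 0.7749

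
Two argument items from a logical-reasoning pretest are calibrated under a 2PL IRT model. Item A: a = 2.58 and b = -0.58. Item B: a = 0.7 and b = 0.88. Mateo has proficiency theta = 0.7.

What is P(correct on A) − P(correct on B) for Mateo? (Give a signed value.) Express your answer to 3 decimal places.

P(theta) = 1 / (1 + exp(−a(theta − b)))
P_A = 0.9645
P_B = 0.4685
P_A − P_B = 0.4960

0.496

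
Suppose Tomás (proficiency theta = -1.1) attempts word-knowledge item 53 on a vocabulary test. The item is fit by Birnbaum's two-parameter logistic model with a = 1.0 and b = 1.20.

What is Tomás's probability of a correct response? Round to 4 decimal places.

0.0911

P(theta) = 1 / (1 + exp(−a(theta − b)))
Exponent: 1.0 × (-1.1 − 1.20) = -2.3000
1/(1 + e^{2.3000}) = 0.0911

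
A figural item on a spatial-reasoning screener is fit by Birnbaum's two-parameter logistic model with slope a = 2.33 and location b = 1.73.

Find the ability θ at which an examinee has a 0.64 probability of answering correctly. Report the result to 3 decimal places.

1.977

P(θ) = 1 / (1 + exp(−a(θ − b)))
logit = ln(0.6400/0.3600) = 0.5754
θ = b + logit/(a) = 1.73 + 0.5754/2.3300 = 1.9769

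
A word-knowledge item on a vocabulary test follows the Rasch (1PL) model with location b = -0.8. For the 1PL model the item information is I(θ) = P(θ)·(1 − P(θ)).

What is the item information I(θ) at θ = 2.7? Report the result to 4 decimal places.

P = 1/(1+e^{-3.5000}) = 0.9707
P(1−P) = 0.9707 × 0.0293 = 0.0285
I = P(1−P) = 0.02845

0.0285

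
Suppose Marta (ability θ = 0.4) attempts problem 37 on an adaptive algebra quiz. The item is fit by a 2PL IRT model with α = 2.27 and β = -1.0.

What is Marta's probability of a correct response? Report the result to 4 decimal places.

0.9600

P(θ) = 1 / (1 + exp(−α(θ − β)))
Exponent: 2.27 × (0.4 − (-1.0)) = 3.1780
1/(1 + e^{-3.1780}) = 0.9600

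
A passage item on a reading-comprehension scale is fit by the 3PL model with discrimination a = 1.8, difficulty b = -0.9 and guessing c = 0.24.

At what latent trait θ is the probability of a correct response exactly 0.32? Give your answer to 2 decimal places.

-2.09

P(θ) = c + (1 − c) · 1 / (1 + exp(−a(θ − b)))
Remove guessing floor: (0.32 − 0.24)/(1 − 0.24) = 0.1053
logit = ln(0.1053/0.8947) = -2.1401
θ = b + logit/(a) = -0.9 + (-2.1401)/1.8000 = -2.0889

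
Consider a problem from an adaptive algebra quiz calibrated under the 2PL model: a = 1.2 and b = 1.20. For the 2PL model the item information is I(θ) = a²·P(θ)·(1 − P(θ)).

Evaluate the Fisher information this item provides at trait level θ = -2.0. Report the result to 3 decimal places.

P = 1/(1+e^{3.8400}) = 0.0210
P(1−P) = 0.0210 × 0.9790 = 0.0206
I = a² × P(1−P) = 1.2² × 0.0206 = 0.02966

0.030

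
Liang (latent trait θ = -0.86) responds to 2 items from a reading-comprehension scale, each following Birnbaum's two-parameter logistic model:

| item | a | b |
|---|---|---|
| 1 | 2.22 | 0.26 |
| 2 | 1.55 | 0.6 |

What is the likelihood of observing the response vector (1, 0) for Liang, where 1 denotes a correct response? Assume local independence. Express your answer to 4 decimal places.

0.0696

P(θ) = 1 / (1 + exp(−a(θ − b)))
P_1 = 1/(1+e^{2.4864}) = 0.0768
P_2 = 1/(1+e^{2.2630}) = 0.0942
L = P_1 × (1−P_2) = 0.0768 × 0.9058 = 0.06958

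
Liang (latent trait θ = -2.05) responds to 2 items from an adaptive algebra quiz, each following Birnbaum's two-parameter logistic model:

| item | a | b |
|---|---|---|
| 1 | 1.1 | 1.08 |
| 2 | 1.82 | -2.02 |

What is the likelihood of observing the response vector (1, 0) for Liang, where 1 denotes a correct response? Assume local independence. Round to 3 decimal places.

P(θ) = 1 / (1 + exp(−a(θ − b)))
P_1 = 1/(1+e^{3.4430}) = 0.0310
P_2 = 1/(1+e^{0.0546}) = 0.4864
L = P_1 × (1−P_2) = 0.0310 × 0.5136 = 0.01591

0.016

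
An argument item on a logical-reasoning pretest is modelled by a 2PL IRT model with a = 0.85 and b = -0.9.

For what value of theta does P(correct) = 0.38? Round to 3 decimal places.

P(theta) = 1 / (1 + exp(−a(theta − b)))
logit = ln(0.3800/0.6200) = -0.4895
theta = b + logit/(a) = -0.9 + (-0.4895)/0.8500 = -1.4759

-1.476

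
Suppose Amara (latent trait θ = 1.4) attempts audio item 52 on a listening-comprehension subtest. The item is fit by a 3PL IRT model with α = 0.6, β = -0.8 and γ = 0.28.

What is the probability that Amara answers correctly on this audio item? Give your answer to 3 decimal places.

P(θ) = γ + (1 − γ) · 1 / (1 + exp(−α(θ − β)))
Exponent: 0.6 × (1.4 − (-0.8)) = 1.3200
1/(1 + e^{-1.3200}) = 0.7892
P = 0.28 + 0.72 × 0.7892 = 0.8482

0.848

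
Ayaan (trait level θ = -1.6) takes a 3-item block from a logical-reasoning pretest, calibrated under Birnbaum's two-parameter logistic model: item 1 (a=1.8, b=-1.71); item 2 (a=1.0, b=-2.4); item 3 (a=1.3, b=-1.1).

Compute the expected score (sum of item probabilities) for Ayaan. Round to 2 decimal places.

P(θ) = 1 / (1 + exp(−a(θ − b)))
P_1 = 1/(1+e^{-0.1980}) = 0.5493
P_2 = 1/(1+e^{-0.8000}) = 0.6900
P_3 = 1/(1+e^{0.6500}) = 0.3430
E[score] = 0.5493 + 0.6900 + 0.3430 = 1.5823

1.58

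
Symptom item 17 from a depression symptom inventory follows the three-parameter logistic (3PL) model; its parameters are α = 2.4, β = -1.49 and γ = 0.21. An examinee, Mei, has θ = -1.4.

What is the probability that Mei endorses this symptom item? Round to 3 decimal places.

0.647

P(θ) = γ + (1 − γ) · 1 / (1 + exp(−α(θ − β)))
Exponent: 2.4 × (-1.4 − (-1.49)) = 0.2160
1/(1 + e^{-0.2160}) = 0.5538
P = 0.21 + 0.79 × 0.5538 = 0.6475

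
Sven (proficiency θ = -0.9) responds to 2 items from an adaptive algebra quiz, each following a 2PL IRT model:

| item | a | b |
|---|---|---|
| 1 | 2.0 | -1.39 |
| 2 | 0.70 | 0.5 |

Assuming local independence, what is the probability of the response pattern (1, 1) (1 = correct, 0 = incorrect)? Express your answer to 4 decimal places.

0.1984

P(θ) = 1 / (1 + exp(−a(θ − b)))
P_1 = 1/(1+e^{-0.9800}) = 0.7271
P_2 = 1/(1+e^{0.9800}) = 0.2729
L = P_1 × P_2 = 0.7271 × 0.2729 = 0.19842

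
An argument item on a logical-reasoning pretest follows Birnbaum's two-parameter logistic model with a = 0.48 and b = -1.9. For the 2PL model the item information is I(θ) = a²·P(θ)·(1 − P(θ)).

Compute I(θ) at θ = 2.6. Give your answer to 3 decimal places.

0.021

P = 1/(1+e^{-2.1600}) = 0.8966
P(1−P) = 0.8966 × 0.1034 = 0.0927
I = a² × P(1−P) = 0.48² × 0.0927 = 0.02136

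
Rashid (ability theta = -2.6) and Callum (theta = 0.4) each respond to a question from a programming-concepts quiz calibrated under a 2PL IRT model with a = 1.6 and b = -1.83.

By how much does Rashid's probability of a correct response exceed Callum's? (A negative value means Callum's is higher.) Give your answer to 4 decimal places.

P(theta) = 1 / (1 + exp(−a(theta − b)))
P(Rashid) = 0.2258  [exponent -1.2320]
P(Callum) = 0.9726  [exponent 3.5680]
Difference = 0.2258 − 0.9726 = -0.7467

-0.7467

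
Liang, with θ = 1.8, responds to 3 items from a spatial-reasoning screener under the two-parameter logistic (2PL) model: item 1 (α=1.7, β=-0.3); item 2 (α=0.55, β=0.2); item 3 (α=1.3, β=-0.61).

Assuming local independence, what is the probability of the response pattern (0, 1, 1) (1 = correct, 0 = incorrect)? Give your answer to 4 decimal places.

P(θ) = 1 / (1 + exp(−α(θ − β)))
P_1 = 1/(1+e^{-3.5700}) = 0.9726
P_2 = 1/(1+e^{-0.8800}) = 0.7068
P_3 = 1/(1+e^{-3.1330}) = 0.9582
L = (1−P_1) × P_2 × P_3 = 0.0274 × 0.7068 × 0.9582 = 0.01855

0.0185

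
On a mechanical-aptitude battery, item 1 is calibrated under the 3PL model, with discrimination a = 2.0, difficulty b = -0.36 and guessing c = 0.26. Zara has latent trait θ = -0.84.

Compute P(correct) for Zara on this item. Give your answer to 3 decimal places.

0.465

P(θ) = c + (1 − c) · 1 / (1 + exp(−a(θ − b)))
Exponent: 2.0 × (-0.84 − (-0.36)) = -0.9600
1/(1 + e^{0.9600}) = 0.2769
P = 0.26 + 0.74 × 0.2769 = 0.4649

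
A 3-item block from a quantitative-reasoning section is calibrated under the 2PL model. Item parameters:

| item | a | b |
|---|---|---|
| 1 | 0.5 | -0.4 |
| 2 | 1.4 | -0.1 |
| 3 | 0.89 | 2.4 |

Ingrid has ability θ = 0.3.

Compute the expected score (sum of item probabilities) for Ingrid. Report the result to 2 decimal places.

P(θ) = 1 / (1 + exp(−a(θ − b)))
P_1 = 1/(1+e^{-0.3500}) = 0.5866
P_2 = 1/(1+e^{-0.5600}) = 0.6365
P_3 = 1/(1+e^{1.8690}) = 0.1337
E[score] = 0.5866 + 0.6365 + 0.1337 = 1.3567

1.36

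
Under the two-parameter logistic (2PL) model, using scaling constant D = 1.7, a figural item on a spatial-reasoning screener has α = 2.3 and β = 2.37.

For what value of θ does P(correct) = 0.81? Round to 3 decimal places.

P(θ) = 1 / (1 + exp(−D·α(θ − β)))
logit = ln(0.8100/0.1900) = 1.4500
θ = β + logit/(1.7·α) = 2.37 + 1.4500/3.9100 = 2.7408

2.741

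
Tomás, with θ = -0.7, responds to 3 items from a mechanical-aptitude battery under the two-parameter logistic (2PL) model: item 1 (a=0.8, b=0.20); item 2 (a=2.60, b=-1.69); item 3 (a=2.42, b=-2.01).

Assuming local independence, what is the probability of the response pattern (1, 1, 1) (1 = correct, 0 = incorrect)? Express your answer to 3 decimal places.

0.292

P(θ) = 1 / (1 + exp(−a(θ − b)))
P_1 = 1/(1+e^{0.7200}) = 0.3274
P_2 = 1/(1+e^{-2.5740}) = 0.9292
P_3 = 1/(1+e^{-3.1702}) = 0.9597
L = P_1 × P_2 × P_3 = 0.3274 × 0.9292 × 0.9597 = 0.29194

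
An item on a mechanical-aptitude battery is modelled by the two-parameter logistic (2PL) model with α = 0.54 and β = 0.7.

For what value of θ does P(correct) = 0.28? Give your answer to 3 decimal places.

P(θ) = 1 / (1 + exp(−α(θ − β)))
logit = ln(0.2800/0.7200) = -0.9445
θ = β + logit/(α) = 0.7 + (-0.9445)/0.5400 = -1.0490

-1.049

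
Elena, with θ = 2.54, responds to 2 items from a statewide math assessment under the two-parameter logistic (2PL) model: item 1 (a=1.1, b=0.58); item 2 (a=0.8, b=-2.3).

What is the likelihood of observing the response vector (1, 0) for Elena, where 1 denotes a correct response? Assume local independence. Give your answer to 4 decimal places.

0.0183

P(θ) = 1 / (1 + exp(−a(θ − b)))
P_1 = 1/(1+e^{-2.1560}) = 0.8962
P_2 = 1/(1+e^{-3.8720}) = 0.9796
L = P_1 × (1−P_2) = 0.8962 × 0.0204 = 0.01828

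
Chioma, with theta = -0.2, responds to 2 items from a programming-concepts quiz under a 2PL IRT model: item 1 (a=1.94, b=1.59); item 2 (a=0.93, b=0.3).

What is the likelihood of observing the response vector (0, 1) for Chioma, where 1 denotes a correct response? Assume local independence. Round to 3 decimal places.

P(theta) = 1 / (1 + exp(−a(theta − b)))
P_1 = 1/(1+e^{3.4726}) = 0.0301
P_2 = 1/(1+e^{0.4650}) = 0.3858
L = (1−P_1) × P_2 = 0.9699 × 0.3858 = 0.37419

0.374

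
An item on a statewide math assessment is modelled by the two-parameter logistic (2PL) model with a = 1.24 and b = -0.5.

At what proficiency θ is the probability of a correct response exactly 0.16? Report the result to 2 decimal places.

-1.84

P(θ) = 1 / (1 + exp(−a(θ − b)))
logit = ln(0.1600/0.8400) = -1.6582
θ = b + logit/(a) = -0.5 + (-1.6582)/1.2400 = -1.8373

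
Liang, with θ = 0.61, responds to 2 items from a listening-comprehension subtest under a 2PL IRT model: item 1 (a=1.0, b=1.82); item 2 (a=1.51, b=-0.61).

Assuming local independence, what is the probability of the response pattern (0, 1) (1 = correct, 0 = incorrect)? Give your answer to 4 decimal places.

0.6649

P(θ) = 1 / (1 + exp(−a(θ − b)))
P_1 = 1/(1+e^{1.2100}) = 0.2297
P_2 = 1/(1+e^{-1.8422}) = 0.8632
L = (1−P_1) × P_2 = 0.7703 × 0.8632 = 0.66493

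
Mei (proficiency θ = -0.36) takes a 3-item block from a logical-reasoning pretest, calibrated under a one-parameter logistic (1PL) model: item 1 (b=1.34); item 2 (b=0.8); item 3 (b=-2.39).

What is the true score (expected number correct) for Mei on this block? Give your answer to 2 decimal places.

P(θ) = 1 / (1 + exp(−(θ − b)))
P_1 = 1/(1+e^{1.7000}) = 0.1545
P_2 = 1/(1+e^{1.1600}) = 0.2387
P_3 = 1/(1+e^{-2.0300}) = 0.8839
E[score] = 0.1545 + 0.2387 + 0.8839 = 1.2770

1.28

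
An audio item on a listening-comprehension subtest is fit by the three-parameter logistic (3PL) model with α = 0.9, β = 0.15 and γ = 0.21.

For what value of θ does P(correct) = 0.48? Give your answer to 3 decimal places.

P(θ) = γ + (1 − γ) · 1 / (1 + exp(−α(θ − β)))
Remove guessing floor: (0.48 − 0.21)/(1 − 0.21) = 0.3418
logit = ln(0.3418/0.6582) = -0.6554
θ = β + logit/(α) = 0.15 + (-0.6554)/0.9000 = -0.5782

-0.578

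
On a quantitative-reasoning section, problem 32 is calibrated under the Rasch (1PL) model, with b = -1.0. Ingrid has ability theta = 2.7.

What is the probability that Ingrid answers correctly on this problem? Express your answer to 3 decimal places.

P(theta) = 1 / (1 + exp(−(theta − b)))
Exponent: (2.7 − (-1.0)) = 3.7000
1/(1 + e^{-3.7000}) = 0.9759
P = 0.9759

0.976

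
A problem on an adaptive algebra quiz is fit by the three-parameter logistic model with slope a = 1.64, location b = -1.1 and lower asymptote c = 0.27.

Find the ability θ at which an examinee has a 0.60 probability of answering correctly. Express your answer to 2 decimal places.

P(θ) = c + (1 − c) · 1 / (1 + exp(−a(θ − b)))
Remove guessing floor: (0.60 − 0.27)/(1 − 0.27) = 0.4521
logit = ln(0.4521/0.5479) = -0.1924
θ = b + logit/(a) = -1.1 + (-0.1924)/1.6400 = -1.2173

-1.22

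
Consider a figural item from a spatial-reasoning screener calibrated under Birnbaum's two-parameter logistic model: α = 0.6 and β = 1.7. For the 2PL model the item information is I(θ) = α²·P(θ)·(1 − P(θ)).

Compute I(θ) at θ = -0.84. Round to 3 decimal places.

P = 1/(1+e^{1.5240}) = 0.1789
P(1−P) = 0.1789 × 0.8211 = 0.1469
I = α² × P(1−P) = 0.6² × 0.1469 = 0.05288

0.053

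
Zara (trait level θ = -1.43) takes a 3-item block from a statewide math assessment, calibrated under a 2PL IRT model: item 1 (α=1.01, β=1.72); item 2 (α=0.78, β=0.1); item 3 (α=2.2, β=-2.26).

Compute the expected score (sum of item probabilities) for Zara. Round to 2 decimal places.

P(θ) = 1 / (1 + exp(−α(θ − β)))
P_1 = 1/(1+e^{3.1815}) = 0.0399
P_2 = 1/(1+e^{1.1934}) = 0.2327
P_3 = 1/(1+e^{-1.8260}) = 0.8613
E[score] = 0.0399 + 0.2327 + 0.8613 = 1.1338

1.13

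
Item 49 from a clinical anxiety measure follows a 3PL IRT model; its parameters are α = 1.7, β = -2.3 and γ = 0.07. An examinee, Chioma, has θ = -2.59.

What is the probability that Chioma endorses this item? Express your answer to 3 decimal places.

P(θ) = γ + (1 − γ) · 1 / (1 + exp(−α(θ − β)))
Exponent: 1.7 × (-2.59 − (-2.3)) = -0.4930
1/(1 + e^{0.4930}) = 0.3792
P = 0.07 + 0.93 × 0.3792 = 0.4226

0.423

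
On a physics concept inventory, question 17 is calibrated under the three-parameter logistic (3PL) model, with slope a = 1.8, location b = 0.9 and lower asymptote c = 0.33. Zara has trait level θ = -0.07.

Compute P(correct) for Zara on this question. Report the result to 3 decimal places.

0.430

P(θ) = c + (1 − c) · 1 / (1 + exp(−a(θ − b)))
Exponent: 1.8 × (-0.07 − 0.9) = -1.7460
1/(1 + e^{1.7460}) = 0.1486
P = 0.33 + 0.67 × 0.1486 = 0.4295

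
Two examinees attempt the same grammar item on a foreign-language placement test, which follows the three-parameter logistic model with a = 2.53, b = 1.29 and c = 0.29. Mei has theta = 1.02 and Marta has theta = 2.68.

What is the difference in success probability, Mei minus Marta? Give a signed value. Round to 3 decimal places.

-0.451

P(theta) = c + (1 − c) · 1 / (1 + exp(−a(theta − b)))
P(Mei) = 0.5283  [exponent -0.6831]
P(Marta) = 0.9795  [exponent 3.5167]
Difference = 0.5283 − 0.9795 = -0.4513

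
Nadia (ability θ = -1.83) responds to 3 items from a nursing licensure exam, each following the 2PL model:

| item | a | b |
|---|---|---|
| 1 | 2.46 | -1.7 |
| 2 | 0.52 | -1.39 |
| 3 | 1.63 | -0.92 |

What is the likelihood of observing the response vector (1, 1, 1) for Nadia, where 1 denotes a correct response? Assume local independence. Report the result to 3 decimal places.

0.034

P(θ) = 1 / (1 + exp(−a(θ − b)))
P_1 = 1/(1+e^{0.3198}) = 0.4207
P_2 = 1/(1+e^{0.2288}) = 0.4430
P_3 = 1/(1+e^{1.4833}) = 0.1849
L = P_1 × P_2 × P_3 = 0.4207 × 0.4430 × 0.1849 = 0.03447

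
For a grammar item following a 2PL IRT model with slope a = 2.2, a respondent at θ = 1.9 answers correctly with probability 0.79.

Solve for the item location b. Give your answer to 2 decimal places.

P(θ) = 1 / (1 + exp(−a(θ − b)))
logit(0.79) = ln(0.79/0.21) = 1.3249
b = θ − logit/(a) = 1.9 − 1.3249/2.2000 = 1.2978

1.30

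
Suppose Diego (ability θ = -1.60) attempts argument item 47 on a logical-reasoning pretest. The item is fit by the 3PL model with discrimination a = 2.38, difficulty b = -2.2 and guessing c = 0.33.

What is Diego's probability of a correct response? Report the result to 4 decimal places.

0.8704

P(θ) = c + (1 − c) · 1 / (1 + exp(−a(θ − b)))
Exponent: 2.38 × (-1.60 − (-2.2)) = 1.4280
1/(1 + e^{-1.4280}) = 0.8066
P = 0.33 + 0.67 × 0.8066 = 0.8704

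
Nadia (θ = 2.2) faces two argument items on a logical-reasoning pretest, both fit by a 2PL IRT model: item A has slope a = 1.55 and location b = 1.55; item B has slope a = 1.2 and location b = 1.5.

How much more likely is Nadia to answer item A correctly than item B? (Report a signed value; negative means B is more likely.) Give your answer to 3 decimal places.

0.034

P(θ) = 1 / (1 + exp(−a(θ − b)))
P_A = 0.7325
P_B = 0.6985
P_A − P_B = 0.0341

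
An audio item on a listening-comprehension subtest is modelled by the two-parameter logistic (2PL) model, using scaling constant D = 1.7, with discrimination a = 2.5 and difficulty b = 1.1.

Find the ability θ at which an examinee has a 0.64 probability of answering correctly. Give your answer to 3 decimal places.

P(θ) = 1 / (1 + exp(−D·a(θ − b)))
logit = ln(0.6400/0.3600) = 0.5754
θ = b + logit/(1.7·a) = 1.1 + 0.5754/4.2500 = 1.2354

1.235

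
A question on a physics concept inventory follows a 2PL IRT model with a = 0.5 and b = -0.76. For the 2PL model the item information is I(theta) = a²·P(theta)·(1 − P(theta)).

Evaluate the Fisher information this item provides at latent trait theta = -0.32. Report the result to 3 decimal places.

P = 1/(1+e^{-0.2200}) = 0.5548
P(1−P) = 0.5548 × 0.4452 = 0.2470
I = a² × P(1−P) = 0.5² × 0.2470 = 0.06175

0.062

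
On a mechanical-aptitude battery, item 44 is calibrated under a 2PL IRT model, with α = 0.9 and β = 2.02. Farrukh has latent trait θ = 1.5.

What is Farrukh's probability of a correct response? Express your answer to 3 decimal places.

P(θ) = 1 / (1 + exp(−α(θ − β)))
Exponent: 0.9 × (1.5 − 2.02) = -0.4680
1/(1 + e^{0.4680}) = 0.3851

0.385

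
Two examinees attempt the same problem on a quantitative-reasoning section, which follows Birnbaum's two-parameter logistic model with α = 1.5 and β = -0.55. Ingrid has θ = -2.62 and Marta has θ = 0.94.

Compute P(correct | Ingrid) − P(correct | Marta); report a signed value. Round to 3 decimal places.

-0.860

P(θ) = 1 / (1 + exp(−α(θ − β)))
P(Ingrid) = 0.0429  [exponent -3.1050]
P(Marta) = 0.9033  [exponent 2.2350]
Difference = 0.0429 − 0.9033 = -0.8604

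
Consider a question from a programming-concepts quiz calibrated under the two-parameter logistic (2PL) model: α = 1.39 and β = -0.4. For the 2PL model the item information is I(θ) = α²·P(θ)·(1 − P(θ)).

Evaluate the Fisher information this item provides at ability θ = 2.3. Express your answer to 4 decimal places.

P = 1/(1+e^{-3.7530}) = 0.9771
P(1−P) = 0.9771 × 0.0229 = 0.0224
I = α² × P(1−P) = 1.39² × 0.0224 = 0.04325

0.0433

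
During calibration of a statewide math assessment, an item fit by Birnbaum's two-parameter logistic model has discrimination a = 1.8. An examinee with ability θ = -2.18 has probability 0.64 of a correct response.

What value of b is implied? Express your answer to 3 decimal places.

P(θ) = 1 / (1 + exp(−a(θ − b)))
logit(0.64) = ln(0.64/0.36) = 0.5754
b = θ − logit/(a) = -2.18 − 0.5754/1.8000 = -2.4996

-2.500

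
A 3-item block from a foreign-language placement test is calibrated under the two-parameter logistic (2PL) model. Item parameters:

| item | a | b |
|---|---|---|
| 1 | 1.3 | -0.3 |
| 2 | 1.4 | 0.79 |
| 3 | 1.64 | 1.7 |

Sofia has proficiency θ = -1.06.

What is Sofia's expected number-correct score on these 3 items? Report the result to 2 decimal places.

0.35

P(θ) = 1 / (1 + exp(−a(θ − b)))
P_1 = 1/(1+e^{0.9880}) = 0.2713
P_2 = 1/(1+e^{2.5900}) = 0.0698
P_3 = 1/(1+e^{4.5264}) = 0.0107
E[score] = 0.2713 + 0.0698 + 0.0107 = 0.3518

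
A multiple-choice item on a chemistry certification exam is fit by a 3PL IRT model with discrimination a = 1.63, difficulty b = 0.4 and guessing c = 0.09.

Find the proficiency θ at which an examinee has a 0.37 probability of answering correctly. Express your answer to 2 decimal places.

-0.10

P(θ) = c + (1 − c) · 1 / (1 + exp(−a(θ − b)))
Remove guessing floor: (0.37 − 0.09)/(1 − 0.09) = 0.3077
logit = ln(0.3077/0.6923) = -0.8109
θ = b + logit/(a) = 0.4 + (-0.8109)/1.6300 = -0.0975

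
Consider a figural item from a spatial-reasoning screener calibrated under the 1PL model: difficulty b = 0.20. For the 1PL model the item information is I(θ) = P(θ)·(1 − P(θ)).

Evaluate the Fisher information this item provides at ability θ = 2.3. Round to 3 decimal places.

P = 1/(1+e^{-2.1000}) = 0.8909
P(1−P) = 0.8909 × 0.1091 = 0.0972
I = P(1−P) = 0.09719

0.097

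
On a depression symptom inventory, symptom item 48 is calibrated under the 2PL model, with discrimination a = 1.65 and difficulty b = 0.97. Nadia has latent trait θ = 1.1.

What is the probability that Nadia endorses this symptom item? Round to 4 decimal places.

P(θ) = 1 / (1 + exp(−a(θ − b)))
Exponent: 1.65 × (1.1 − 0.97) = 0.2145
1/(1 + e^{-0.2145}) = 0.5534

0.5534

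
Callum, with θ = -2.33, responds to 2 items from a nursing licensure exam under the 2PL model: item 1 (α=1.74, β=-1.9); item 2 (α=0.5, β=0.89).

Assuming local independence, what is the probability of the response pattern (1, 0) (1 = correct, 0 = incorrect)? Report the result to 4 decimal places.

P(θ) = 1 / (1 + exp(−α(θ − β)))
P_1 = 1/(1+e^{0.7482}) = 0.3212
P_2 = 1/(1+e^{1.6100}) = 0.1666
L = P_1 × (1−P_2) = 0.3212 × 0.8334 = 0.26770

0.2677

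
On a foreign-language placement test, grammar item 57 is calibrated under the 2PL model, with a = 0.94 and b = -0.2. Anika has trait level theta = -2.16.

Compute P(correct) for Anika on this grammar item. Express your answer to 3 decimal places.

P(theta) = 1 / (1 + exp(−a(theta − b)))
Exponent: 0.94 × (-2.16 − (-0.2)) = -1.8424
1/(1 + e^{1.8424}) = 0.1368

0.137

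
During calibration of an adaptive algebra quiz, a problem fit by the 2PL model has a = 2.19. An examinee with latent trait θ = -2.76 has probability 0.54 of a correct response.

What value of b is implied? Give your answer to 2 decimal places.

-2.83

P(θ) = 1 / (1 + exp(−a(θ − b)))
logit(0.54) = ln(0.54/0.46) = 0.1603
b = θ − logit/(a) = -2.76 − 0.1603/2.1900 = -2.8332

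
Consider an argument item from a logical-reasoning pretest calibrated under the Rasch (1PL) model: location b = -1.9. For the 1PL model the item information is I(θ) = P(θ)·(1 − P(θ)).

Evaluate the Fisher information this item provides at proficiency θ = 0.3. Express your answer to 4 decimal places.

P = 1/(1+e^{-2.2000}) = 0.9002
P(1−P) = 0.9002 × 0.0998 = 0.0898
I = P(1−P) = 0.08980

0.0898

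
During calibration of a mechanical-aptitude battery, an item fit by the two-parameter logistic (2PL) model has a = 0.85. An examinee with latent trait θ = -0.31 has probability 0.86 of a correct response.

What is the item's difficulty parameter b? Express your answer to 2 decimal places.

P(θ) = 1 / (1 + exp(−a(θ − b)))
logit(0.86) = ln(0.86/0.14) = 1.8153
b = θ − logit/(a) = -0.31 − 1.8153/0.8500 = -2.4456

-2.45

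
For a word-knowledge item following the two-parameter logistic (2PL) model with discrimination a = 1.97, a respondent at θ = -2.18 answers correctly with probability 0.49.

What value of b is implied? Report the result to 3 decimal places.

P(θ) = 1 / (1 + exp(−a(θ − b)))
logit(0.49) = ln(0.49/0.51) = -0.0400
b = θ − logit/(a) = -2.18 − (-0.0400)/1.9700 = -2.1597

-2.160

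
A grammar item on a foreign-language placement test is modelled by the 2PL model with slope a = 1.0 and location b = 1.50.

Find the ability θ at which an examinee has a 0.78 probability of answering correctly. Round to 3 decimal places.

P(θ) = 1 / (1 + exp(−a(θ − b)))
logit = ln(0.7800/0.2200) = 1.2657
θ = b + logit/(a) = 1.50 + 1.2657/1.0000 = 2.7657

2.766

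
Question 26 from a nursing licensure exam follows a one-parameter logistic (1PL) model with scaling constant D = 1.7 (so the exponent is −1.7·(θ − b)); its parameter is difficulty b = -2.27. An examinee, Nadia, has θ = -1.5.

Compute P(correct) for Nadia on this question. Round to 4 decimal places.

0.7873

P(θ) = 1 / (1 + exp(−D·(θ − b)))
Exponent: 1.7 × (-1.5 − (-2.27)) = 1.3090
1/(1 + e^{-1.3090}) = 0.7873
P = 0.7873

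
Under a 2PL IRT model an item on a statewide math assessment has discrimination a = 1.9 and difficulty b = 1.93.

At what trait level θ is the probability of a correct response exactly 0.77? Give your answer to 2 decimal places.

2.57

P(θ) = 1 / (1 + exp(−a(θ − b)))
logit = ln(0.7700/0.2300) = 1.2083
θ = b + logit/(a) = 1.93 + 1.2083/1.9000 = 2.5660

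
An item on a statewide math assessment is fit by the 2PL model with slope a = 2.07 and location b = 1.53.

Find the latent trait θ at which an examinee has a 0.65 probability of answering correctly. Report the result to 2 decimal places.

1.83

P(θ) = 1 / (1 + exp(−a(θ − b)))
logit = ln(0.6500/0.3500) = 0.6190
θ = b + logit/(a) = 1.53 + 0.6190/2.0700 = 1.8291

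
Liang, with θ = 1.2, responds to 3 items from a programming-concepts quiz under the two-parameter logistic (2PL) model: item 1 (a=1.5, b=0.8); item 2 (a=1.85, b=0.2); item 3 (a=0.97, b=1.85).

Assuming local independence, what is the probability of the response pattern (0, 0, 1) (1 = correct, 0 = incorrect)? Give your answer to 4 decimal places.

P(θ) = 1 / (1 + exp(−a(θ − b)))
P_1 = 1/(1+e^{-0.6000}) = 0.6457
P_2 = 1/(1+e^{-1.8500}) = 0.8641
P_3 = 1/(1+e^{0.6305}) = 0.3474
L = (1−P_1) × (1−P_2) × P_3 = 0.3543 × 0.1359 × 0.3474 = 0.01673

0.0167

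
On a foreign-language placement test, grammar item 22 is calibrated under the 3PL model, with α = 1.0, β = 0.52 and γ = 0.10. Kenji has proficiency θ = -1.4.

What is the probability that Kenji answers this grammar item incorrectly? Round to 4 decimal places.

0.7849

P(θ) = γ + (1 − γ) · 1 / (1 + exp(−α(θ − β)))
Exponent: 1.0 × (-1.4 − 0.52) = -1.9200
1/(1 + e^{1.9200}) = 0.1279
P = 0.10 + 0.90 × 0.1279 = 0.2151
P(incorrect) = 1 − 0.2151 = 0.7849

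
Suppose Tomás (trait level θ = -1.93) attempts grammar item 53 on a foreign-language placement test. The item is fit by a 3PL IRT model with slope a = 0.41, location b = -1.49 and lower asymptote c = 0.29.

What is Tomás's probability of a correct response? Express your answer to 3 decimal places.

P(θ) = c + (1 − c) · 1 / (1 + exp(−a(θ − b)))
Exponent: 0.41 × (-1.93 − (-1.49)) = -0.1804
1/(1 + e^{0.1804}) = 0.4550
P = 0.29 + 0.71 × 0.4550 = 0.6131

0.613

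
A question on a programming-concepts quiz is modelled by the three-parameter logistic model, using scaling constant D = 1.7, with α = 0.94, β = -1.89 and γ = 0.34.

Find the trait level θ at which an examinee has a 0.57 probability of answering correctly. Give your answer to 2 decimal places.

P(θ) = γ + (1 − γ) · 1 / (1 + exp(−D·α(θ − β)))
Remove guessing floor: (0.57 − 0.34)/(1 − 0.34) = 0.3485
logit = ln(0.3485/0.6515) = -0.6257
θ = β + logit/(1.7·α) = -1.89 + (-0.6257)/1.5980 = -2.2816

-2.28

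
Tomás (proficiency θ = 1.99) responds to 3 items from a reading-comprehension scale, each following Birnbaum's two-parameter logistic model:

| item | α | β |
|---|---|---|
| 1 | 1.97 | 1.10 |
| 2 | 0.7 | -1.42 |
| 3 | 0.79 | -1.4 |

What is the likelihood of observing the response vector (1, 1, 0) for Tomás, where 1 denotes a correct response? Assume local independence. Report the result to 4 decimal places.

P(θ) = 1 / (1 + exp(−α(θ − β)))
P_1 = 1/(1+e^{-1.7533}) = 0.8524
P_2 = 1/(1+e^{-2.3870}) = 0.9158
P_3 = 1/(1+e^{-2.6781}) = 0.9357
L = P_1 × P_2 × (1−P_3) = 0.8524 × 0.9158 × 0.0643 = 0.05018

0.0502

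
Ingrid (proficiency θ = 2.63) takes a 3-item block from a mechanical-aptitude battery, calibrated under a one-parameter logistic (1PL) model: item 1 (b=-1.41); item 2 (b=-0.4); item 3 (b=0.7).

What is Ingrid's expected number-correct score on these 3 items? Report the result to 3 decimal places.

2.810

P(θ) = 1 / (1 + exp(−(θ − b)))
P_1 = 1/(1+e^{-4.0400}) = 0.9827
P_2 = 1/(1+e^{-3.0300}) = 0.9539
P_3 = 1/(1+e^{-1.9300}) = 0.8732
E[score] = 0.9827 + 0.9539 + 0.8732 = 2.8099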